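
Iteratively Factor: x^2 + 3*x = (x + 3)*(x)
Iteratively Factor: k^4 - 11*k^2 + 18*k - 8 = (k - 2)*(k^3 + 2*k^2 - 7*k + 4) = (k - 2)*(k - 1)*(k^2 + 3*k - 4) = (k - 2)*(k - 1)*(k + 4)*(k - 1)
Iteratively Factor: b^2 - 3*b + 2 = (b - 2)*(b - 1)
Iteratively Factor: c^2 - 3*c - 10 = (c + 2)*(c - 5)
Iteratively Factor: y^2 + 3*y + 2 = (y + 1)*(y + 2)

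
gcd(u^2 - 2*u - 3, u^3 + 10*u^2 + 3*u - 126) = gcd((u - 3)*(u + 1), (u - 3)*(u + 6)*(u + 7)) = u - 3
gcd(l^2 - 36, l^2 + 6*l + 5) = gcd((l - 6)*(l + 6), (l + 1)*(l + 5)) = 1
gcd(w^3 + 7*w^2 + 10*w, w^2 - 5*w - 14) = w + 2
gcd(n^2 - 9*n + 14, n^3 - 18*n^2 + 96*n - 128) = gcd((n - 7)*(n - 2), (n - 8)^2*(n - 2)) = n - 2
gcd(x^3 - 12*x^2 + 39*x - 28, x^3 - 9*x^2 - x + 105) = x - 7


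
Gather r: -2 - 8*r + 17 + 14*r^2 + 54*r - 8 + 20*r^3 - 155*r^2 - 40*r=20*r^3 - 141*r^2 + 6*r + 7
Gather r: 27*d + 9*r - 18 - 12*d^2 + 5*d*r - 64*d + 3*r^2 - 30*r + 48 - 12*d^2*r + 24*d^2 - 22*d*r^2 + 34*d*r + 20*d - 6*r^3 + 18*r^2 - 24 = 12*d^2 - 17*d - 6*r^3 + r^2*(21 - 22*d) + r*(-12*d^2 + 39*d - 21) + 6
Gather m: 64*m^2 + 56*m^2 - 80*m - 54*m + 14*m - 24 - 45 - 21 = 120*m^2 - 120*m - 90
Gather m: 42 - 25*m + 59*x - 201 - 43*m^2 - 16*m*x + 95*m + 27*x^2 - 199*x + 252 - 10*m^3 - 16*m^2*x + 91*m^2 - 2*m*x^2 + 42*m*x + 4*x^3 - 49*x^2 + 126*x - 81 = -10*m^3 + m^2*(48 - 16*x) + m*(-2*x^2 + 26*x + 70) + 4*x^3 - 22*x^2 - 14*x + 12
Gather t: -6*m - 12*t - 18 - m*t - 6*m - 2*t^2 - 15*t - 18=-12*m - 2*t^2 + t*(-m - 27) - 36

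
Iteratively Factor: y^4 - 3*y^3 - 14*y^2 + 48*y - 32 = (y - 1)*(y^3 - 2*y^2 - 16*y + 32) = (y - 1)*(y + 4)*(y^2 - 6*y + 8) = (y - 4)*(y - 1)*(y + 4)*(y - 2)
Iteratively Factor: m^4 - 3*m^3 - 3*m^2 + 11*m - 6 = (m - 1)*(m^3 - 2*m^2 - 5*m + 6) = (m - 1)*(m + 2)*(m^2 - 4*m + 3) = (m - 1)^2*(m + 2)*(m - 3)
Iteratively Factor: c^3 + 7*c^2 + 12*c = (c + 4)*(c^2 + 3*c) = c*(c + 4)*(c + 3)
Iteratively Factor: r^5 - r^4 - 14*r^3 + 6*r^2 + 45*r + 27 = (r + 1)*(r^4 - 2*r^3 - 12*r^2 + 18*r + 27) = (r + 1)^2*(r^3 - 3*r^2 - 9*r + 27) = (r + 1)^2*(r + 3)*(r^2 - 6*r + 9) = (r - 3)*(r + 1)^2*(r + 3)*(r - 3)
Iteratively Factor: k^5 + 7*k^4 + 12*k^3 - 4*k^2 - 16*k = (k - 1)*(k^4 + 8*k^3 + 20*k^2 + 16*k) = (k - 1)*(k + 2)*(k^3 + 6*k^2 + 8*k) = k*(k - 1)*(k + 2)*(k^2 + 6*k + 8) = k*(k - 1)*(k + 2)*(k + 4)*(k + 2)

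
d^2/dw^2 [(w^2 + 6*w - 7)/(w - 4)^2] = 2*(14*w + 43)/(w^4 - 16*w^3 + 96*w^2 - 256*w + 256)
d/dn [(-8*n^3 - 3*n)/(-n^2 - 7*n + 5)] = (8*n^4 + 112*n^3 - 123*n^2 - 15)/(n^4 + 14*n^3 + 39*n^2 - 70*n + 25)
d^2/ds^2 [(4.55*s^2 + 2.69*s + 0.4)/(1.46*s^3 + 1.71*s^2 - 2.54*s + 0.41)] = (19.39756*s^6 + 34.404024*s^5 + 151.766124*s^4 + 53.05521*s^3 - 40.345158*s^2 - 23.176554*s + 11.732842)/(3.112136*s^9 + 10.935108*s^8 - 3.435234*s^7 - 30.426105*s^6 + 12.118002*s^5 + 27.570687*s^4 - 26.33555*s^3 + 8.797821*s^2 - 1.280922*s + 0.068921)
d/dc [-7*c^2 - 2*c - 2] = -14*c - 2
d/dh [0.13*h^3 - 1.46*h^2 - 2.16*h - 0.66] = 0.39*h^2 - 2.92*h - 2.16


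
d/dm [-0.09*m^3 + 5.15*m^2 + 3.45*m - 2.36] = -0.27*m^2 + 10.3*m + 3.45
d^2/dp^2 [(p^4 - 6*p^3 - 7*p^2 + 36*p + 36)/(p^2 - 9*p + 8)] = 2*(p^6 - 27*p^5 + 267*p^4 - 1041*p^3 + 1956*p^2 - 2988*p + 4772)/(p^6 - 27*p^5 + 267*p^4 - 1161*p^3 + 2136*p^2 - 1728*p + 512)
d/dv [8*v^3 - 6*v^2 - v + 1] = 24*v^2 - 12*v - 1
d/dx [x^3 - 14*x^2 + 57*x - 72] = 3*x^2 - 28*x + 57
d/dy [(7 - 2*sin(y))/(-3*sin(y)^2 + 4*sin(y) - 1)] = 2*(-3*sin(y)^2 + 21*sin(y) - 13)*cos(y)/((sin(y) - 1)^2*(3*sin(y) - 1)^2)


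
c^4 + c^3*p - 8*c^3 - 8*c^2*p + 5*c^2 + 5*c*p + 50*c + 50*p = (c - 5)^2*(c + 2)*(c + p)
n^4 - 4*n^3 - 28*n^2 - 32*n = n*(n - 8)*(n + 2)^2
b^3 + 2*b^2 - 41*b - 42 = (b - 6)*(b + 1)*(b + 7)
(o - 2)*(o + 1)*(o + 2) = o^3 + o^2 - 4*o - 4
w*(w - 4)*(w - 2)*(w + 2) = w^4 - 4*w^3 - 4*w^2 + 16*w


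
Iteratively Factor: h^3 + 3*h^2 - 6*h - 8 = (h + 4)*(h^2 - h - 2) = (h - 2)*(h + 4)*(h + 1)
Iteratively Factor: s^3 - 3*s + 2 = (s - 1)*(s^2 + s - 2) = (s - 1)^2*(s + 2)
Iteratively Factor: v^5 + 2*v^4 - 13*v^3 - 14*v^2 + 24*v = (v - 1)*(v^4 + 3*v^3 - 10*v^2 - 24*v) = (v - 3)*(v - 1)*(v^3 + 6*v^2 + 8*v) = (v - 3)*(v - 1)*(v + 4)*(v^2 + 2*v) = v*(v - 3)*(v - 1)*(v + 4)*(v + 2)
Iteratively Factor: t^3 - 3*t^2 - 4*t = (t + 1)*(t^2 - 4*t) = t*(t + 1)*(t - 4)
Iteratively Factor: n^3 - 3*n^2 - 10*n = (n + 2)*(n^2 - 5*n) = n*(n + 2)*(n - 5)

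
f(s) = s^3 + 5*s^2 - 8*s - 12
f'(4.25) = 88.69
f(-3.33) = 33.16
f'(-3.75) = -3.31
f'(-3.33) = -8.03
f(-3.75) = 35.58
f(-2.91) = 28.98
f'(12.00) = 544.00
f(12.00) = 2340.00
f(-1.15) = 2.29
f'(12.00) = 544.00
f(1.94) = -1.40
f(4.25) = 121.08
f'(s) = 3*s^2 + 10*s - 8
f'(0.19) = -5.99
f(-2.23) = 19.61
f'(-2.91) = -11.70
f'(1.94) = 22.69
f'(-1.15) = -15.53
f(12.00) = 2340.00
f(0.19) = -13.33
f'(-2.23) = -15.38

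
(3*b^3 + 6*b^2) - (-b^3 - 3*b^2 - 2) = 4*b^3 + 9*b^2 + 2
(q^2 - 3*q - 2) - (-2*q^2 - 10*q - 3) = 3*q^2 + 7*q + 1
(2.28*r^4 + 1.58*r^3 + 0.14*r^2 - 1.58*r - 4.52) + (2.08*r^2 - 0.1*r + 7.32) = 2.28*r^4 + 1.58*r^3 + 2.22*r^2 - 1.68*r + 2.8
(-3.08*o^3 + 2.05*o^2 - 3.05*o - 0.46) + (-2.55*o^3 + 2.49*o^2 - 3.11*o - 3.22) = -5.63*o^3 + 4.54*o^2 - 6.16*o - 3.68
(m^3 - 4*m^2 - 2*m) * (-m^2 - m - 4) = -m^5 + 3*m^4 + 2*m^3 + 18*m^2 + 8*m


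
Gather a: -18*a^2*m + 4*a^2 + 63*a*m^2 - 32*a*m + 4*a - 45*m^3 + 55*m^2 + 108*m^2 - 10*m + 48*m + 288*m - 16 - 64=a^2*(4 - 18*m) + a*(63*m^2 - 32*m + 4) - 45*m^3 + 163*m^2 + 326*m - 80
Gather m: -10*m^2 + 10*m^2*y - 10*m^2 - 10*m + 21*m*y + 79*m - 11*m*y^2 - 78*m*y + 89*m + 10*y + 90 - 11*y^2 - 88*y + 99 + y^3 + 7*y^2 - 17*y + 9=m^2*(10*y - 20) + m*(-11*y^2 - 57*y + 158) + y^3 - 4*y^2 - 95*y + 198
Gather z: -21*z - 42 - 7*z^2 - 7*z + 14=-7*z^2 - 28*z - 28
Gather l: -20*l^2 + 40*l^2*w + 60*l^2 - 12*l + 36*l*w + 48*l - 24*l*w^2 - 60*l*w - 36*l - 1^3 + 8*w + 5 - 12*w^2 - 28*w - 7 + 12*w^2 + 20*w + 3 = l^2*(40*w + 40) + l*(-24*w^2 - 24*w)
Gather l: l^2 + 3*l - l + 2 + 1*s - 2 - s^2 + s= l^2 + 2*l - s^2 + 2*s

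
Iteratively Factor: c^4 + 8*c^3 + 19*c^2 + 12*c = (c + 1)*(c^3 + 7*c^2 + 12*c) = (c + 1)*(c + 3)*(c^2 + 4*c) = c*(c + 1)*(c + 3)*(c + 4)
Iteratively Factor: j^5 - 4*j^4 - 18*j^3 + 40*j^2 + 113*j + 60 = (j + 1)*(j^4 - 5*j^3 - 13*j^2 + 53*j + 60) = (j - 5)*(j + 1)*(j^3 - 13*j - 12) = (j - 5)*(j + 1)^2*(j^2 - j - 12) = (j - 5)*(j - 4)*(j + 1)^2*(j + 3)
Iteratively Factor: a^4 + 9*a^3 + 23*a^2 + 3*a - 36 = (a + 3)*(a^3 + 6*a^2 + 5*a - 12) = (a + 3)^2*(a^2 + 3*a - 4) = (a + 3)^2*(a + 4)*(a - 1)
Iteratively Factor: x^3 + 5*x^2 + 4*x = (x + 1)*(x^2 + 4*x) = x*(x + 1)*(x + 4)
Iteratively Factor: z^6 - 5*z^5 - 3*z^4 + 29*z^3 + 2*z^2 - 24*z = (z + 1)*(z^5 - 6*z^4 + 3*z^3 + 26*z^2 - 24*z) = (z + 1)*(z + 2)*(z^4 - 8*z^3 + 19*z^2 - 12*z) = (z - 1)*(z + 1)*(z + 2)*(z^3 - 7*z^2 + 12*z) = (z - 4)*(z - 1)*(z + 1)*(z + 2)*(z^2 - 3*z) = z*(z - 4)*(z - 1)*(z + 1)*(z + 2)*(z - 3)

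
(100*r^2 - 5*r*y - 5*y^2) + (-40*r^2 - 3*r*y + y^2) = 60*r^2 - 8*r*y - 4*y^2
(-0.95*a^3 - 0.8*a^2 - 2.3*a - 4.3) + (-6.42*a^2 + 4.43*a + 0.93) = -0.95*a^3 - 7.22*a^2 + 2.13*a - 3.37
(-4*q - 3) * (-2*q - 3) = 8*q^2 + 18*q + 9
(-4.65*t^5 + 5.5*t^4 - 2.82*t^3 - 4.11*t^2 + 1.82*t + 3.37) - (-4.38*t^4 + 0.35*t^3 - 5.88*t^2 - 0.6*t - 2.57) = -4.65*t^5 + 9.88*t^4 - 3.17*t^3 + 1.77*t^2 + 2.42*t + 5.94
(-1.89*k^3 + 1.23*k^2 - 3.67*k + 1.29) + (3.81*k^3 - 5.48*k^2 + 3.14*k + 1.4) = 1.92*k^3 - 4.25*k^2 - 0.53*k + 2.69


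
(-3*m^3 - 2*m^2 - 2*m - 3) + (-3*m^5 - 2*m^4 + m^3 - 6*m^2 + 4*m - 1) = -3*m^5 - 2*m^4 - 2*m^3 - 8*m^2 + 2*m - 4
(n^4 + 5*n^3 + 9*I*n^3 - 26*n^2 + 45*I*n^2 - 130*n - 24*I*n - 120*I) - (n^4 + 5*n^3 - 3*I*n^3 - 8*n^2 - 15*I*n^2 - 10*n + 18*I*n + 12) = 12*I*n^3 - 18*n^2 + 60*I*n^2 - 120*n - 42*I*n - 12 - 120*I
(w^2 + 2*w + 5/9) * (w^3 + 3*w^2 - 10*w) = w^5 + 5*w^4 - 31*w^3/9 - 55*w^2/3 - 50*w/9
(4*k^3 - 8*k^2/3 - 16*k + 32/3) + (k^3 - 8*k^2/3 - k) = 5*k^3 - 16*k^2/3 - 17*k + 32/3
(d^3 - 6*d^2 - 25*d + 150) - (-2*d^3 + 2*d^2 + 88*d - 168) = 3*d^3 - 8*d^2 - 113*d + 318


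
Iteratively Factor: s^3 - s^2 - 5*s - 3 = (s + 1)*(s^2 - 2*s - 3) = (s + 1)^2*(s - 3)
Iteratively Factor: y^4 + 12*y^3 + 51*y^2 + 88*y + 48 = (y + 4)*(y^3 + 8*y^2 + 19*y + 12) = (y + 3)*(y + 4)*(y^2 + 5*y + 4) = (y + 3)*(y + 4)^2*(y + 1)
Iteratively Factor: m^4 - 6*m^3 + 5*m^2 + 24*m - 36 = (m - 2)*(m^3 - 4*m^2 - 3*m + 18) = (m - 2)*(m + 2)*(m^2 - 6*m + 9) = (m - 3)*(m - 2)*(m + 2)*(m - 3)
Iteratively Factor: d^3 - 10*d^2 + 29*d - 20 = (d - 1)*(d^2 - 9*d + 20) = (d - 5)*(d - 1)*(d - 4)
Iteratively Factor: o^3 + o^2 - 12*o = (o)*(o^2 + o - 12) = o*(o + 4)*(o - 3)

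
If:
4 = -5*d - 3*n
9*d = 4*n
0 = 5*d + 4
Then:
No Solution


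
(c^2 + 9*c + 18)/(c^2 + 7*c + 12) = (c + 6)/(c + 4)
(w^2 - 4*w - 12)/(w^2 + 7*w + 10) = (w - 6)/(w + 5)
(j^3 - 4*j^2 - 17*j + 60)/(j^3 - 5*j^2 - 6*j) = (-j^3 + 4*j^2 + 17*j - 60)/(j*(-j^2 + 5*j + 6))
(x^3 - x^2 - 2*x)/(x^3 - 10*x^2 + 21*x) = (x^2 - x - 2)/(x^2 - 10*x + 21)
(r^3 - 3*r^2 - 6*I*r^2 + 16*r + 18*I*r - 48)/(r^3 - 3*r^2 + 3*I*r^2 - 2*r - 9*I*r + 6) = (r - 8*I)/(r + I)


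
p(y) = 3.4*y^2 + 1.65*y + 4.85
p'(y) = 6.8*y + 1.65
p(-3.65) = 44.12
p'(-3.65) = -23.17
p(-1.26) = 8.17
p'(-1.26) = -6.92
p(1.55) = 15.58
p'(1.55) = 12.19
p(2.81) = 36.33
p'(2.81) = 20.76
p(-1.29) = 8.38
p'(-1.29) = -7.12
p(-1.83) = 13.22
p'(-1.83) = -10.79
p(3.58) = 54.33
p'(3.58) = 25.99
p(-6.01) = 117.74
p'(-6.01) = -39.22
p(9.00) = 295.10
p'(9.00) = 62.85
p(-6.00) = 117.35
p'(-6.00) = -39.15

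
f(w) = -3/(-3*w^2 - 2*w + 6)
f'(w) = -3*(6*w + 2)/(-3*w^2 - 2*w + 6)^2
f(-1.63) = -2.33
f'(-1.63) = 14.04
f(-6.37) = 0.03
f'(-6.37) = 0.01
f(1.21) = 3.69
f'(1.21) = -42.10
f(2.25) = 0.22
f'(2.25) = -0.25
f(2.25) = 0.22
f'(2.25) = -0.25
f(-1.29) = -0.84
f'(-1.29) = 1.34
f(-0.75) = -0.52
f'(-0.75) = 0.22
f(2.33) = 0.20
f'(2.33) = -0.21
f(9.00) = 0.01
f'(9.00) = 0.00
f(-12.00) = 0.01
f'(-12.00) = 0.00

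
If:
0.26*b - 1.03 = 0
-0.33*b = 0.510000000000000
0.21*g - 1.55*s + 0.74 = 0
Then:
No Solution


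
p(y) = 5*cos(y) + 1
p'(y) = -5*sin(y)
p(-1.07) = 3.40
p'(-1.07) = 4.39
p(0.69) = 4.86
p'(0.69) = -3.18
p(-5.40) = 4.17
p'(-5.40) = -3.86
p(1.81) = -0.18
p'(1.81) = -4.86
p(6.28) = 6.00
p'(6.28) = 0.02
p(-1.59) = 0.90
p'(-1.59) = 5.00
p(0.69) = 4.86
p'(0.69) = -3.18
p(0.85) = 4.30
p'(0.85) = -3.76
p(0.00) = 6.00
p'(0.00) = 0.00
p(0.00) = 6.00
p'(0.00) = 0.00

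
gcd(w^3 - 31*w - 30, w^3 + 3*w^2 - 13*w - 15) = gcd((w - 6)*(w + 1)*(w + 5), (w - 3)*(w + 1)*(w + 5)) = w^2 + 6*w + 5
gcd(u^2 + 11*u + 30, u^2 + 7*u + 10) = u + 5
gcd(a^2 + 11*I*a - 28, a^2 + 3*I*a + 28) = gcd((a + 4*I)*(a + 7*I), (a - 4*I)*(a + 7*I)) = a + 7*I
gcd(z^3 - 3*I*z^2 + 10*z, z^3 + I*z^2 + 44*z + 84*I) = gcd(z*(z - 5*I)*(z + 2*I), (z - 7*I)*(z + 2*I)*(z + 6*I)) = z + 2*I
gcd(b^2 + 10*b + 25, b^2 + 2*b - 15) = b + 5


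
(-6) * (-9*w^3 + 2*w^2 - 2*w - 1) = 54*w^3 - 12*w^2 + 12*w + 6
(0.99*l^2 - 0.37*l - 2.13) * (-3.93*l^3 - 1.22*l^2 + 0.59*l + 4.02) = -3.8907*l^5 + 0.2463*l^4 + 9.4064*l^3 + 6.3601*l^2 - 2.7441*l - 8.5626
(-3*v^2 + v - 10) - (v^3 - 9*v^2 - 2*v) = -v^3 + 6*v^2 + 3*v - 10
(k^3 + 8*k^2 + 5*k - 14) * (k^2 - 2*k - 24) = k^5 + 6*k^4 - 35*k^3 - 216*k^2 - 92*k + 336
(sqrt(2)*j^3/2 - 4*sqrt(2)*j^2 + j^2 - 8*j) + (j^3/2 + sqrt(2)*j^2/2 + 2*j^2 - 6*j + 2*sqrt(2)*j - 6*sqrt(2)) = j^3/2 + sqrt(2)*j^3/2 - 7*sqrt(2)*j^2/2 + 3*j^2 - 14*j + 2*sqrt(2)*j - 6*sqrt(2)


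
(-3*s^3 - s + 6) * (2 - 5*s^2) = 15*s^5 - s^3 - 30*s^2 - 2*s + 12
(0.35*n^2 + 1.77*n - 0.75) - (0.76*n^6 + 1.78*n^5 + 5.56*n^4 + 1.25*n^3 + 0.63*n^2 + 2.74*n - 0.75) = -0.76*n^6 - 1.78*n^5 - 5.56*n^4 - 1.25*n^3 - 0.28*n^2 - 0.97*n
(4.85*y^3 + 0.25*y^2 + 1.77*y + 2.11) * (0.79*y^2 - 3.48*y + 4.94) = 3.8315*y^5 - 16.6805*y^4 + 24.4873*y^3 - 3.2577*y^2 + 1.401*y + 10.4234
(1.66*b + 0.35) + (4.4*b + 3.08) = 6.06*b + 3.43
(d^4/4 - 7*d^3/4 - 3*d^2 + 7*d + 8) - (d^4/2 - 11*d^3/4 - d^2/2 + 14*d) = -d^4/4 + d^3 - 5*d^2/2 - 7*d + 8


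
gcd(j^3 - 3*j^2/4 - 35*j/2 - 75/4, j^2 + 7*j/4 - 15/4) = j + 3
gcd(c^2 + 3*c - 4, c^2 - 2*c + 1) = c - 1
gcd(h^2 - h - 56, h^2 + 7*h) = h + 7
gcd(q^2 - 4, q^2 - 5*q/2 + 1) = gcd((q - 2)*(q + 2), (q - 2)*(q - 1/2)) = q - 2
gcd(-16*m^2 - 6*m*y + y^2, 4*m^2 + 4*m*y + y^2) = 2*m + y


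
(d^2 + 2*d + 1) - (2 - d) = d^2 + 3*d - 1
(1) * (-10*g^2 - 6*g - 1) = -10*g^2 - 6*g - 1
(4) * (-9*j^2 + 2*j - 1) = -36*j^2 + 8*j - 4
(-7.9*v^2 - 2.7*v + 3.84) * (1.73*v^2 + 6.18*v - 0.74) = -13.667*v^4 - 53.493*v^3 - 4.1968*v^2 + 25.7292*v - 2.8416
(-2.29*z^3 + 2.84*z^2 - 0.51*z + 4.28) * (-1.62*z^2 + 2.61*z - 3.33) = 3.7098*z^5 - 10.5777*z^4 + 15.8643*z^3 - 17.7219*z^2 + 12.8691*z - 14.2524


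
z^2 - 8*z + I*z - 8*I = (z - 8)*(z + I)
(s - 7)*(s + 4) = s^2 - 3*s - 28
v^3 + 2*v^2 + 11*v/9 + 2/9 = (v + 1/3)*(v + 2/3)*(v + 1)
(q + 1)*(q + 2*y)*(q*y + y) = q^3*y + 2*q^2*y^2 + 2*q^2*y + 4*q*y^2 + q*y + 2*y^2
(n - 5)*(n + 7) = n^2 + 2*n - 35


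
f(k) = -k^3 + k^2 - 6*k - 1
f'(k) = -3*k^2 + 2*k - 6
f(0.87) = -6.12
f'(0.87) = -6.53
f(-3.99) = 102.38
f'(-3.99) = -61.74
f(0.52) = -3.99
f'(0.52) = -5.77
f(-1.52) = 13.94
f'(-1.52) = -15.97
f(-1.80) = 18.87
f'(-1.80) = -19.32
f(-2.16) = 26.70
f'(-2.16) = -24.32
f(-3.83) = 92.83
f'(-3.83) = -57.67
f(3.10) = -39.78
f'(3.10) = -28.63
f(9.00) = -703.00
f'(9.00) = -231.00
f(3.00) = -37.00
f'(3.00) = -27.00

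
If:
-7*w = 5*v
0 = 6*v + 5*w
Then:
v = 0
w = 0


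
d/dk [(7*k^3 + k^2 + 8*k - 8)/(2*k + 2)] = (7*k^3 + 11*k^2 + k + 8)/(k^2 + 2*k + 1)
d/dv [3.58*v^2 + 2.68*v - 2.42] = 7.16*v + 2.68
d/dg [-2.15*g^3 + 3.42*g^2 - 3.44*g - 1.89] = -6.45*g^2 + 6.84*g - 3.44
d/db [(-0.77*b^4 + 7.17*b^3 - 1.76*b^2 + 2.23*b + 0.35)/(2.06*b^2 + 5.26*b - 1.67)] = (-3.1724*b^5 + 2.61959999999999*b^4 + 80.572*b^3 - 49.7731*b^2 + 4.4364*b - 5.5651)/(4.2436*b^4 + 21.6712*b^3 + 20.7872*b^2 - 17.5684*b + 2.7889)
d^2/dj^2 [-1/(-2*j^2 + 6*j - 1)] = 4*(-2*j^2 + 6*j + 2*(2*j - 3)^2 - 1)/(2*j^2 - 6*j + 1)^3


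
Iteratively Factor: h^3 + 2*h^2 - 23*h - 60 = (h - 5)*(h^2 + 7*h + 12) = (h - 5)*(h + 3)*(h + 4)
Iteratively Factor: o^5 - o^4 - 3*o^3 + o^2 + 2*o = (o - 2)*(o^4 + o^3 - o^2 - o) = (o - 2)*(o + 1)*(o^3 - o) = o*(o - 2)*(o + 1)*(o^2 - 1) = o*(o - 2)*(o + 1)^2*(o - 1)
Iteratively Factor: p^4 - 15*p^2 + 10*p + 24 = (p - 3)*(p^3 + 3*p^2 - 6*p - 8) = (p - 3)*(p + 1)*(p^2 + 2*p - 8) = (p - 3)*(p - 2)*(p + 1)*(p + 4)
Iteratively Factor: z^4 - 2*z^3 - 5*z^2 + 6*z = (z + 2)*(z^3 - 4*z^2 + 3*z) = (z - 1)*(z + 2)*(z^2 - 3*z) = (z - 3)*(z - 1)*(z + 2)*(z)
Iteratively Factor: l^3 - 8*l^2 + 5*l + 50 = (l - 5)*(l^2 - 3*l - 10) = (l - 5)^2*(l + 2)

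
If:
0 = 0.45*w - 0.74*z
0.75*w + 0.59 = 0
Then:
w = -0.79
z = -0.48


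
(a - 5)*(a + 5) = a^2 - 25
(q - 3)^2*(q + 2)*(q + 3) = q^4 - q^3 - 15*q^2 + 9*q + 54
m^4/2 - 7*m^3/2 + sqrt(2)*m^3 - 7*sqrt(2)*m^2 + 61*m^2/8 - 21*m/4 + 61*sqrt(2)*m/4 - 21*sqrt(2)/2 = (m/2 + sqrt(2))*(m - 7/2)*(m - 2)*(m - 3/2)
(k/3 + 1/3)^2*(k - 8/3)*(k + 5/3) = k^4/9 + k^3/9 - 49*k^2/81 - 89*k/81 - 40/81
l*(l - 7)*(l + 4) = l^3 - 3*l^2 - 28*l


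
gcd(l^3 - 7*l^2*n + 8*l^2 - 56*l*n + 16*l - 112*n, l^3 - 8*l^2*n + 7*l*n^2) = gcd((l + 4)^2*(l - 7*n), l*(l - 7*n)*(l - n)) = l - 7*n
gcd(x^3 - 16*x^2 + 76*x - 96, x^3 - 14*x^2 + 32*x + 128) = x - 8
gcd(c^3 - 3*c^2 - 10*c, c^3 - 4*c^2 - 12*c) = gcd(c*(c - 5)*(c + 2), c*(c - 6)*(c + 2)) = c^2 + 2*c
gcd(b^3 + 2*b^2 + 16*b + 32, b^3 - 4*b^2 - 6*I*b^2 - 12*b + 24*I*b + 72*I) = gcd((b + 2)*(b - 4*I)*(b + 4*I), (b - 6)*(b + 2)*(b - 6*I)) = b + 2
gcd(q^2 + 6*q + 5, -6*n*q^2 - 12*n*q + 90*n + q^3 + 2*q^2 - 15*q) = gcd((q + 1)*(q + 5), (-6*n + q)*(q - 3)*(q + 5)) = q + 5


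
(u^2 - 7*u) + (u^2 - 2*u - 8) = 2*u^2 - 9*u - 8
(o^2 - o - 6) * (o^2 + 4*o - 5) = o^4 + 3*o^3 - 15*o^2 - 19*o + 30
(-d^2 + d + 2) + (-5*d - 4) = -d^2 - 4*d - 2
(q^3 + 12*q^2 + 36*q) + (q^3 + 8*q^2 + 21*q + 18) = 2*q^3 + 20*q^2 + 57*q + 18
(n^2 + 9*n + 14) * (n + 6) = n^3 + 15*n^2 + 68*n + 84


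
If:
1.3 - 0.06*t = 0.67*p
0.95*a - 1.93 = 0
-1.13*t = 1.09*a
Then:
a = 2.03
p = 2.12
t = -1.96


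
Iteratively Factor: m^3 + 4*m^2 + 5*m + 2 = (m + 1)*(m^2 + 3*m + 2) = (m + 1)*(m + 2)*(m + 1)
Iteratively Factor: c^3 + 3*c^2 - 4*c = (c + 4)*(c^2 - c) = (c - 1)*(c + 4)*(c)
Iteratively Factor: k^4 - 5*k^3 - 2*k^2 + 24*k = (k - 4)*(k^3 - k^2 - 6*k) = (k - 4)*(k - 3)*(k^2 + 2*k) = k*(k - 4)*(k - 3)*(k + 2)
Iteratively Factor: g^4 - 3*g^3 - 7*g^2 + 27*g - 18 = (g - 3)*(g^3 - 7*g + 6) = (g - 3)*(g - 1)*(g^2 + g - 6) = (g - 3)*(g - 2)*(g - 1)*(g + 3)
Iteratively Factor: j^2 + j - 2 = (j + 2)*(j - 1)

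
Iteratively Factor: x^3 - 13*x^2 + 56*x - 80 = (x - 5)*(x^2 - 8*x + 16) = (x - 5)*(x - 4)*(x - 4)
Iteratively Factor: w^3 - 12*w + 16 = (w + 4)*(w^2 - 4*w + 4) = (w - 2)*(w + 4)*(w - 2)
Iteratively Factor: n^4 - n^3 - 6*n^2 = (n)*(n^3 - n^2 - 6*n) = n^2*(n^2 - n - 6) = n^2*(n + 2)*(n - 3)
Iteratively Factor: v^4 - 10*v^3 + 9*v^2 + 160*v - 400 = (v - 5)*(v^3 - 5*v^2 - 16*v + 80) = (v - 5)*(v + 4)*(v^2 - 9*v + 20) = (v - 5)*(v - 4)*(v + 4)*(v - 5)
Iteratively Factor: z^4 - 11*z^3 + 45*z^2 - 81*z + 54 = (z - 3)*(z^3 - 8*z^2 + 21*z - 18) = (z - 3)^2*(z^2 - 5*z + 6) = (z - 3)^3*(z - 2)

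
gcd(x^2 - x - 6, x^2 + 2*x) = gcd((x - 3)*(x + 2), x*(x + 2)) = x + 2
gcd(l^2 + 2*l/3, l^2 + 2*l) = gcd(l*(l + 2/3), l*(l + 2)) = l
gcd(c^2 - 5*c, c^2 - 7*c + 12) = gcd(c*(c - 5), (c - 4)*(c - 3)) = 1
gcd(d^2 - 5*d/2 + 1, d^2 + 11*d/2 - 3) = d - 1/2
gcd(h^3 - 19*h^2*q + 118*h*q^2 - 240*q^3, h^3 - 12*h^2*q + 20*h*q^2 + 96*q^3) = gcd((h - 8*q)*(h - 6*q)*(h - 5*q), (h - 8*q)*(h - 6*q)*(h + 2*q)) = h^2 - 14*h*q + 48*q^2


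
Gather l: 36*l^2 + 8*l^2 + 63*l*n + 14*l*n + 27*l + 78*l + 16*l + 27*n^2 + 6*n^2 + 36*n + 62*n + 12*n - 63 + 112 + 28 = 44*l^2 + l*(77*n + 121) + 33*n^2 + 110*n + 77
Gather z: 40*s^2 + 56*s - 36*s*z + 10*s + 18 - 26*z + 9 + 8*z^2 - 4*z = 40*s^2 + 66*s + 8*z^2 + z*(-36*s - 30) + 27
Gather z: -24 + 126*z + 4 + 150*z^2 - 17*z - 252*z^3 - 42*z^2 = -252*z^3 + 108*z^2 + 109*z - 20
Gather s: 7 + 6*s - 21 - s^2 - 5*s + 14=-s^2 + s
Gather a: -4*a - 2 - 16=-4*a - 18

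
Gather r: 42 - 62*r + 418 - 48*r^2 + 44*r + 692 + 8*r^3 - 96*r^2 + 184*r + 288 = 8*r^3 - 144*r^2 + 166*r + 1440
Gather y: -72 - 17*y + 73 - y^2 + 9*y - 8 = -y^2 - 8*y - 7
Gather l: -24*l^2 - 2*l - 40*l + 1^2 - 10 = -24*l^2 - 42*l - 9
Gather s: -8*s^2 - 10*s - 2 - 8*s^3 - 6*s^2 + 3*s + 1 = -8*s^3 - 14*s^2 - 7*s - 1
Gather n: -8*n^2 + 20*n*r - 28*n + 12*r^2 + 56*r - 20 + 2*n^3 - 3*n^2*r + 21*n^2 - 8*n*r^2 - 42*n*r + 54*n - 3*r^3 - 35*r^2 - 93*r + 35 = 2*n^3 + n^2*(13 - 3*r) + n*(-8*r^2 - 22*r + 26) - 3*r^3 - 23*r^2 - 37*r + 15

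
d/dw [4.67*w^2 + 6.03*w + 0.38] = 9.34*w + 6.03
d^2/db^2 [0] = 0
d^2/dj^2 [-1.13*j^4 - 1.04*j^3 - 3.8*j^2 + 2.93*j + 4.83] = -13.56*j^2 - 6.24*j - 7.6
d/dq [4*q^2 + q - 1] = 8*q + 1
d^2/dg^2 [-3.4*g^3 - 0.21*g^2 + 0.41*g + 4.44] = -20.4*g - 0.42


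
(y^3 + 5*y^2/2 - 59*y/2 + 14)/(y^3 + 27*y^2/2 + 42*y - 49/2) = (y - 4)/(y + 7)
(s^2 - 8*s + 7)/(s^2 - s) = (s - 7)/s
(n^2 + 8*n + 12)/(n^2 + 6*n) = (n + 2)/n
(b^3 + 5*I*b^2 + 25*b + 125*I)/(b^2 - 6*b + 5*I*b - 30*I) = (b^2 + 25)/(b - 6)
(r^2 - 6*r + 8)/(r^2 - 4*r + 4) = (r - 4)/(r - 2)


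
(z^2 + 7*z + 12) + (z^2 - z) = 2*z^2 + 6*z + 12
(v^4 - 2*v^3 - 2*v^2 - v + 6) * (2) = 2*v^4 - 4*v^3 - 4*v^2 - 2*v + 12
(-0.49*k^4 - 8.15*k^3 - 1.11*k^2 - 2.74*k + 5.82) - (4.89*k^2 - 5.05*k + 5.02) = -0.49*k^4 - 8.15*k^3 - 6.0*k^2 + 2.31*k + 0.800000000000001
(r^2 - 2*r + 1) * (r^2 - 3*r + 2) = r^4 - 5*r^3 + 9*r^2 - 7*r + 2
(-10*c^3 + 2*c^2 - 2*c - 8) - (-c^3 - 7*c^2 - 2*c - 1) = -9*c^3 + 9*c^2 - 7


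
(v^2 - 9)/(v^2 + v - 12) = (v + 3)/(v + 4)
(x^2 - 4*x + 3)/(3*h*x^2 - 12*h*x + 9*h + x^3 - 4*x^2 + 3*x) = 1/(3*h + x)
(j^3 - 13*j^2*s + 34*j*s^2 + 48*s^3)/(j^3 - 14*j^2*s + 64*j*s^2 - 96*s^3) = (j^2 - 7*j*s - 8*s^2)/(j^2 - 8*j*s + 16*s^2)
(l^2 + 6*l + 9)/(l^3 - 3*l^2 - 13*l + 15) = (l + 3)/(l^2 - 6*l + 5)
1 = 1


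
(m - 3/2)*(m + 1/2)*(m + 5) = m^3 + 4*m^2 - 23*m/4 - 15/4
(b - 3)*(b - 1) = b^2 - 4*b + 3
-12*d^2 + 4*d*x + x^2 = (-2*d + x)*(6*d + x)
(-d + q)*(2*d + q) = -2*d^2 + d*q + q^2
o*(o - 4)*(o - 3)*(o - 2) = o^4 - 9*o^3 + 26*o^2 - 24*o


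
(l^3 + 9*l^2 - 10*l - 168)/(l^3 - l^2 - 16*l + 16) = (l^2 + 13*l + 42)/(l^2 + 3*l - 4)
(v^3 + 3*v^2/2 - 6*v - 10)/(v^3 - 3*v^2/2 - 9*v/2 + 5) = (v + 2)/(v - 1)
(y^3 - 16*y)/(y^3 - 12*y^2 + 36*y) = (y^2 - 16)/(y^2 - 12*y + 36)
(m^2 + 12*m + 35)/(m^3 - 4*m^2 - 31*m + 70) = (m + 7)/(m^2 - 9*m + 14)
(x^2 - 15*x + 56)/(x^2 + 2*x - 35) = (x^2 - 15*x + 56)/(x^2 + 2*x - 35)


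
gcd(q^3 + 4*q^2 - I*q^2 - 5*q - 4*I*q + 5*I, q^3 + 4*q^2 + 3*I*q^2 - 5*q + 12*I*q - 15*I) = q^2 + 4*q - 5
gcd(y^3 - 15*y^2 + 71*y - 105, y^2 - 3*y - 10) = y - 5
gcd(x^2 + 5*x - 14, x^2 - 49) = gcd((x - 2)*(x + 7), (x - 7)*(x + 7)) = x + 7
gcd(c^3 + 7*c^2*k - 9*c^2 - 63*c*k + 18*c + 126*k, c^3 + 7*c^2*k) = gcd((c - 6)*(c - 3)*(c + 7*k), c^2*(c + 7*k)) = c + 7*k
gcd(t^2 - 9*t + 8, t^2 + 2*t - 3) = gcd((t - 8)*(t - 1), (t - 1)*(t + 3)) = t - 1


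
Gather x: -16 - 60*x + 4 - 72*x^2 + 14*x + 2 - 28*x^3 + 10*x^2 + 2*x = -28*x^3 - 62*x^2 - 44*x - 10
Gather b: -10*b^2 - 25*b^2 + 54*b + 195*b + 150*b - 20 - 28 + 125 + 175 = -35*b^2 + 399*b + 252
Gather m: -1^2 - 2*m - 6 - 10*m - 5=-12*m - 12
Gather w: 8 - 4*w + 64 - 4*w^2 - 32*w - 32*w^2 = -36*w^2 - 36*w + 72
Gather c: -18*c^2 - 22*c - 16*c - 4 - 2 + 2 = -18*c^2 - 38*c - 4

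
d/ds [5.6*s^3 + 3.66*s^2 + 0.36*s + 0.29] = 16.8*s^2 + 7.32*s + 0.36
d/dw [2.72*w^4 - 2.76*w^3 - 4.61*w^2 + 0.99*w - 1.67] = 10.88*w^3 - 8.28*w^2 - 9.22*w + 0.99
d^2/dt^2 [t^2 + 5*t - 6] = 2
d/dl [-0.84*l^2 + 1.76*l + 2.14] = 1.76 - 1.68*l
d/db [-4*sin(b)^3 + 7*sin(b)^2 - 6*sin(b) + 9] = 2*(-6*sin(b)^2 + 7*sin(b) - 3)*cos(b)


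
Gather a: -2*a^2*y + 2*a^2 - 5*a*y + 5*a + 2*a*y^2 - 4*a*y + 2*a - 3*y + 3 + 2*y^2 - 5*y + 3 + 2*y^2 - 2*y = a^2*(2 - 2*y) + a*(2*y^2 - 9*y + 7) + 4*y^2 - 10*y + 6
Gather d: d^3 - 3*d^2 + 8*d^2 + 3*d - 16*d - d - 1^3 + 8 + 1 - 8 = d^3 + 5*d^2 - 14*d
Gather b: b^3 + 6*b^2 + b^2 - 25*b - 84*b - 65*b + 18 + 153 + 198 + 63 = b^3 + 7*b^2 - 174*b + 432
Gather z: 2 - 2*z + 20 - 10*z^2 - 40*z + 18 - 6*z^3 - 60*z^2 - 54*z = -6*z^3 - 70*z^2 - 96*z + 40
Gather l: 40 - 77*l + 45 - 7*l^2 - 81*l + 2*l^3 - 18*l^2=2*l^3 - 25*l^2 - 158*l + 85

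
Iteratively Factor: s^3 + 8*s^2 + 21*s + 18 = (s + 3)*(s^2 + 5*s + 6) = (s + 2)*(s + 3)*(s + 3)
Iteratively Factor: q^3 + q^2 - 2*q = (q)*(q^2 + q - 2) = q*(q - 1)*(q + 2)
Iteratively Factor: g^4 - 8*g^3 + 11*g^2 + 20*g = (g + 1)*(g^3 - 9*g^2 + 20*g) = (g - 4)*(g + 1)*(g^2 - 5*g) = g*(g - 4)*(g + 1)*(g - 5)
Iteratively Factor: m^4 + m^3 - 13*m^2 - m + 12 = (m + 4)*(m^3 - 3*m^2 - m + 3) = (m + 1)*(m + 4)*(m^2 - 4*m + 3) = (m - 3)*(m + 1)*(m + 4)*(m - 1)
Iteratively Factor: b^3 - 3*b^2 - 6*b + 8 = (b + 2)*(b^2 - 5*b + 4) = (b - 1)*(b + 2)*(b - 4)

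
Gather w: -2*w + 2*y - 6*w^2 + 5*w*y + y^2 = -6*w^2 + w*(5*y - 2) + y^2 + 2*y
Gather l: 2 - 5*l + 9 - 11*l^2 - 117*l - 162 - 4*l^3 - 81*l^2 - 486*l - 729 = -4*l^3 - 92*l^2 - 608*l - 880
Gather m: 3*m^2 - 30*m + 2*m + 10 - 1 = 3*m^2 - 28*m + 9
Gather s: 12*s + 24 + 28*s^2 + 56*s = 28*s^2 + 68*s + 24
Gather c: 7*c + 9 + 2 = 7*c + 11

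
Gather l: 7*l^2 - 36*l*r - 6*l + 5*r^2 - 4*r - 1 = 7*l^2 + l*(-36*r - 6) + 5*r^2 - 4*r - 1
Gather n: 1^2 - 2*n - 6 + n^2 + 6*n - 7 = n^2 + 4*n - 12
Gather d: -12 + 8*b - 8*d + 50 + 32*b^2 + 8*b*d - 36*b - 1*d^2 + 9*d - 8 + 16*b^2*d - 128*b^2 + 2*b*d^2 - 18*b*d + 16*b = -96*b^2 - 12*b + d^2*(2*b - 1) + d*(16*b^2 - 10*b + 1) + 30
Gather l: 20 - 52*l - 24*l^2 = -24*l^2 - 52*l + 20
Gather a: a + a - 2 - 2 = 2*a - 4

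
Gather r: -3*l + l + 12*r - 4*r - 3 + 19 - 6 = -2*l + 8*r + 10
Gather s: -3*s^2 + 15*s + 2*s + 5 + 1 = -3*s^2 + 17*s + 6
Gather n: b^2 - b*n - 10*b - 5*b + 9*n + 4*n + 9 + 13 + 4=b^2 - 15*b + n*(13 - b) + 26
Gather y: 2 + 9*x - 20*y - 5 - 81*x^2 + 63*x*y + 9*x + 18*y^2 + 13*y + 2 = -81*x^2 + 18*x + 18*y^2 + y*(63*x - 7) - 1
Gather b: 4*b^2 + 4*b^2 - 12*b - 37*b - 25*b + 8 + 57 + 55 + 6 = 8*b^2 - 74*b + 126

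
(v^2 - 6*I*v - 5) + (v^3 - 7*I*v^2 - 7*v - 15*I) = v^3 + v^2 - 7*I*v^2 - 7*v - 6*I*v - 5 - 15*I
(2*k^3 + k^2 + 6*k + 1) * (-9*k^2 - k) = -18*k^5 - 11*k^4 - 55*k^3 - 15*k^2 - k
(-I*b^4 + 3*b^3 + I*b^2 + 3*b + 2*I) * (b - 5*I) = -I*b^5 - 2*b^4 - 14*I*b^3 + 8*b^2 - 13*I*b + 10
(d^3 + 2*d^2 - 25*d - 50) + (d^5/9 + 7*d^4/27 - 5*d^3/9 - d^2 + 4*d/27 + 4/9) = d^5/9 + 7*d^4/27 + 4*d^3/9 + d^2 - 671*d/27 - 446/9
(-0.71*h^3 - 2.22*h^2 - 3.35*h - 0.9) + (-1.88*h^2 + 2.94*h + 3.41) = -0.71*h^3 - 4.1*h^2 - 0.41*h + 2.51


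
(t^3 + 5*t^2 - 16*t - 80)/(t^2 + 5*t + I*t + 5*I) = (t^2 - 16)/(t + I)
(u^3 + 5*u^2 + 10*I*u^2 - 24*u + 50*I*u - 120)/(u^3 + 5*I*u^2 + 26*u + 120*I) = (u + 5)/(u - 5*I)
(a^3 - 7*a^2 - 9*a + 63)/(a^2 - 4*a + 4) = (a^3 - 7*a^2 - 9*a + 63)/(a^2 - 4*a + 4)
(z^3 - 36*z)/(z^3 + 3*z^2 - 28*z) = (z^2 - 36)/(z^2 + 3*z - 28)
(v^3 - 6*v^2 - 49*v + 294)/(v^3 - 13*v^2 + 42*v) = (v + 7)/v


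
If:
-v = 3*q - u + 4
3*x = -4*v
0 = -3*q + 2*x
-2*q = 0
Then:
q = 0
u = 4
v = 0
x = 0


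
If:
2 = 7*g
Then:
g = 2/7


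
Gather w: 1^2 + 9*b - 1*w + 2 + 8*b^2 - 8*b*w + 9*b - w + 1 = 8*b^2 + 18*b + w*(-8*b - 2) + 4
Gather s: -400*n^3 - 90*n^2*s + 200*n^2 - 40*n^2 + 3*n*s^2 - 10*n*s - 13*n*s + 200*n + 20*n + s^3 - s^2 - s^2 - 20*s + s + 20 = -400*n^3 + 160*n^2 + 220*n + s^3 + s^2*(3*n - 2) + s*(-90*n^2 - 23*n - 19) + 20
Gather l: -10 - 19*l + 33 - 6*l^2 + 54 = -6*l^2 - 19*l + 77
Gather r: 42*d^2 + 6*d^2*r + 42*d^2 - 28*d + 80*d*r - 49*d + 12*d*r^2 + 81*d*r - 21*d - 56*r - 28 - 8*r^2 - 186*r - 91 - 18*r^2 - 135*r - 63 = 84*d^2 - 98*d + r^2*(12*d - 26) + r*(6*d^2 + 161*d - 377) - 182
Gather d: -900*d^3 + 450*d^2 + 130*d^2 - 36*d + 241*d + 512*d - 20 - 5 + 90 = -900*d^3 + 580*d^2 + 717*d + 65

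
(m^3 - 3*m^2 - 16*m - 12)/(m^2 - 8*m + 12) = (m^2 + 3*m + 2)/(m - 2)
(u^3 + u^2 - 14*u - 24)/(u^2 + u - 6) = (u^2 - 2*u - 8)/(u - 2)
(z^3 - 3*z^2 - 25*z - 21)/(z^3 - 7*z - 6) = (z^2 - 4*z - 21)/(z^2 - z - 6)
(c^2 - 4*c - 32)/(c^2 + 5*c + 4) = (c - 8)/(c + 1)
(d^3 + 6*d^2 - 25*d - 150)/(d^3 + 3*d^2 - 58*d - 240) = (d - 5)/(d - 8)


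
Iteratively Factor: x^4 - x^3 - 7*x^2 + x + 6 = (x + 1)*(x^3 - 2*x^2 - 5*x + 6) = (x - 3)*(x + 1)*(x^2 + x - 2) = (x - 3)*(x + 1)*(x + 2)*(x - 1)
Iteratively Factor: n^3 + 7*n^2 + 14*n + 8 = (n + 2)*(n^2 + 5*n + 4) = (n + 2)*(n + 4)*(n + 1)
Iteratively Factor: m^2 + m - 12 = (m - 3)*(m + 4)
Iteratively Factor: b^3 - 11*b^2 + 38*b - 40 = (b - 5)*(b^2 - 6*b + 8) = (b - 5)*(b - 4)*(b - 2)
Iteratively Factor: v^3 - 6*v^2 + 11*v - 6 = (v - 2)*(v^2 - 4*v + 3) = (v - 2)*(v - 1)*(v - 3)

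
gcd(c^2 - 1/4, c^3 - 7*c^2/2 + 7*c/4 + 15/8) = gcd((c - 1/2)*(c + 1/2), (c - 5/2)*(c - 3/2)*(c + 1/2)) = c + 1/2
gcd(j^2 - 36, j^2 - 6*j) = j - 6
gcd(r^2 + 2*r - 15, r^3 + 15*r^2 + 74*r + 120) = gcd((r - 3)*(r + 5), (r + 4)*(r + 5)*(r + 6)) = r + 5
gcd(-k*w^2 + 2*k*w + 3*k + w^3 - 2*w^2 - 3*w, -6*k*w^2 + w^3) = 1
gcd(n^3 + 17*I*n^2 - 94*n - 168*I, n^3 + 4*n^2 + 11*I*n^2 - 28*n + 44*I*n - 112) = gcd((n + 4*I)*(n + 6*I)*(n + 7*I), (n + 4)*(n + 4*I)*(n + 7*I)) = n^2 + 11*I*n - 28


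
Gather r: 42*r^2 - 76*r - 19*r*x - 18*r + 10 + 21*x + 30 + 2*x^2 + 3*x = 42*r^2 + r*(-19*x - 94) + 2*x^2 + 24*x + 40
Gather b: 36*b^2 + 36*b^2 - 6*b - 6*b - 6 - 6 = 72*b^2 - 12*b - 12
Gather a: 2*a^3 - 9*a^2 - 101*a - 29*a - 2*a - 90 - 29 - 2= 2*a^3 - 9*a^2 - 132*a - 121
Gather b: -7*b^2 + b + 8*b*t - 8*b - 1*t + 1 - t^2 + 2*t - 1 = -7*b^2 + b*(8*t - 7) - t^2 + t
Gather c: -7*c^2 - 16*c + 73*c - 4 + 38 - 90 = -7*c^2 + 57*c - 56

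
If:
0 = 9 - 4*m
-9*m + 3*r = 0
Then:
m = 9/4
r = 27/4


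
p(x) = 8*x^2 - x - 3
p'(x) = 16*x - 1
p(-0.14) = -2.70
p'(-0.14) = -3.24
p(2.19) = 33.18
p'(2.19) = 34.04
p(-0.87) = 3.93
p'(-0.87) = -14.92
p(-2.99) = 71.51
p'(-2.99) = -48.84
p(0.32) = -2.50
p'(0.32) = 4.12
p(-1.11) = 7.97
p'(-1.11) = -18.76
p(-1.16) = 8.92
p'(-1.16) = -19.56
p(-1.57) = 18.29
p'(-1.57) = -26.12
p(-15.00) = 1812.00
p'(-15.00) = -241.00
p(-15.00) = 1812.00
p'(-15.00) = -241.00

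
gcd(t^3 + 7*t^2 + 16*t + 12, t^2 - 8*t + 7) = 1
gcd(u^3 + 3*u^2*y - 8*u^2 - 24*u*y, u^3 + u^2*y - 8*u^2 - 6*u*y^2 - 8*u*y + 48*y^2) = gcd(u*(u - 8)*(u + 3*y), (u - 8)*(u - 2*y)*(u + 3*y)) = u^2 + 3*u*y - 8*u - 24*y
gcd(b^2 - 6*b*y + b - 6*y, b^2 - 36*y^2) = -b + 6*y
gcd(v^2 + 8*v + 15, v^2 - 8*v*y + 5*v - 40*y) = v + 5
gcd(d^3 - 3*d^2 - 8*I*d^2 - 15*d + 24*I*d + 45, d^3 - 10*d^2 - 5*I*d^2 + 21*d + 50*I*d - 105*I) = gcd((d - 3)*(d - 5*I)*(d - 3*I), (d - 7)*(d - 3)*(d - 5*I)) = d^2 + d*(-3 - 5*I) + 15*I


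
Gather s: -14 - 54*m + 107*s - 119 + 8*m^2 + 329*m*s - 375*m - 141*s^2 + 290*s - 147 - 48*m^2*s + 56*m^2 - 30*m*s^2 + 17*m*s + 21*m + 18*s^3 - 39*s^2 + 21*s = 64*m^2 - 408*m + 18*s^3 + s^2*(-30*m - 180) + s*(-48*m^2 + 346*m + 418) - 280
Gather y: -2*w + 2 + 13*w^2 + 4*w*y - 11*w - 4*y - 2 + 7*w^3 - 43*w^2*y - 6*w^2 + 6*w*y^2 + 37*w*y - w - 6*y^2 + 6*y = 7*w^3 + 7*w^2 - 14*w + y^2*(6*w - 6) + y*(-43*w^2 + 41*w + 2)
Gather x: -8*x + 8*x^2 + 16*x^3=16*x^3 + 8*x^2 - 8*x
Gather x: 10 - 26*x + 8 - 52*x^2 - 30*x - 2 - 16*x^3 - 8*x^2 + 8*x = -16*x^3 - 60*x^2 - 48*x + 16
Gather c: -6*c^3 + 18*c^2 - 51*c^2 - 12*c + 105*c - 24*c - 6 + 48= -6*c^3 - 33*c^2 + 69*c + 42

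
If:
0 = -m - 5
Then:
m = -5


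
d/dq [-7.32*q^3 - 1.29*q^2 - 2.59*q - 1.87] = -21.96*q^2 - 2.58*q - 2.59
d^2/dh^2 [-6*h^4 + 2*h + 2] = -72*h^2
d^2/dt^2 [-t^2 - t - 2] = -2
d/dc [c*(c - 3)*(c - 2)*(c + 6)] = 4*c^3 + 3*c^2 - 48*c + 36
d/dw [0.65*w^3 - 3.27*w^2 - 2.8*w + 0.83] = 1.95*w^2 - 6.54*w - 2.8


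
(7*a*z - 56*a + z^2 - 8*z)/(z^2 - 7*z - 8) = (7*a + z)/(z + 1)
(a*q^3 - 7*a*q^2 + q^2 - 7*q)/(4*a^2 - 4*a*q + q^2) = q*(a*q^2 - 7*a*q + q - 7)/(4*a^2 - 4*a*q + q^2)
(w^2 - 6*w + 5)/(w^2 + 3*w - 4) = (w - 5)/(w + 4)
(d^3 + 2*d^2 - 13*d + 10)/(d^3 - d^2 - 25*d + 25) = (d - 2)/(d - 5)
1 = 1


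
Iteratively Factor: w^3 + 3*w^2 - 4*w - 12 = (w + 2)*(w^2 + w - 6) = (w + 2)*(w + 3)*(w - 2)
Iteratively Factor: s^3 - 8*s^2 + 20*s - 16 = (s - 4)*(s^2 - 4*s + 4) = (s - 4)*(s - 2)*(s - 2)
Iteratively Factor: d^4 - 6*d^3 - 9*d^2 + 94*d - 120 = (d + 4)*(d^3 - 10*d^2 + 31*d - 30) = (d - 5)*(d + 4)*(d^2 - 5*d + 6) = (d - 5)*(d - 2)*(d + 4)*(d - 3)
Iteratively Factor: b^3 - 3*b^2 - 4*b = (b)*(b^2 - 3*b - 4) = b*(b - 4)*(b + 1)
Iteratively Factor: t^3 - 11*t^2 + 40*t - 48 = (t - 4)*(t^2 - 7*t + 12) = (t - 4)*(t - 3)*(t - 4)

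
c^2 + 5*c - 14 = (c - 2)*(c + 7)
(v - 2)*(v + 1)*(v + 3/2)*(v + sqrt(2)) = v^4 + v^3/2 + sqrt(2)*v^3 - 7*v^2/2 + sqrt(2)*v^2/2 - 7*sqrt(2)*v/2 - 3*v - 3*sqrt(2)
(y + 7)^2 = y^2 + 14*y + 49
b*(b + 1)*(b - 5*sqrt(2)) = b^3 - 5*sqrt(2)*b^2 + b^2 - 5*sqrt(2)*b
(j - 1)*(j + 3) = j^2 + 2*j - 3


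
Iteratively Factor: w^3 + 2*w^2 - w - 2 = (w + 1)*(w^2 + w - 2) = (w - 1)*(w + 1)*(w + 2)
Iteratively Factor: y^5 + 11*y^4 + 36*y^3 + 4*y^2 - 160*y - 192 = (y + 4)*(y^4 + 7*y^3 + 8*y^2 - 28*y - 48) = (y + 2)*(y + 4)*(y^3 + 5*y^2 - 2*y - 24) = (y + 2)*(y + 3)*(y + 4)*(y^2 + 2*y - 8) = (y - 2)*(y + 2)*(y + 3)*(y + 4)*(y + 4)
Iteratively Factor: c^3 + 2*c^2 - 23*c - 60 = (c - 5)*(c^2 + 7*c + 12) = (c - 5)*(c + 3)*(c + 4)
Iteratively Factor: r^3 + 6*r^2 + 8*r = (r + 2)*(r^2 + 4*r) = r*(r + 2)*(r + 4)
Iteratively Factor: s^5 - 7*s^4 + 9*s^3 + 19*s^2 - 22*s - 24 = (s + 1)*(s^4 - 8*s^3 + 17*s^2 + 2*s - 24) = (s + 1)^2*(s^3 - 9*s^2 + 26*s - 24) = (s - 3)*(s + 1)^2*(s^2 - 6*s + 8) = (s - 3)*(s - 2)*(s + 1)^2*(s - 4)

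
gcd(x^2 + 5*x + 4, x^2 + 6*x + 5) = x + 1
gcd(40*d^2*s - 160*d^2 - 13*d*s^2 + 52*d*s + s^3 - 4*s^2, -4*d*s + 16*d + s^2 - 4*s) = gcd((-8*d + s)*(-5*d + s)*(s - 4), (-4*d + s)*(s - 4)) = s - 4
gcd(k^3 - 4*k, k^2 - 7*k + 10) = k - 2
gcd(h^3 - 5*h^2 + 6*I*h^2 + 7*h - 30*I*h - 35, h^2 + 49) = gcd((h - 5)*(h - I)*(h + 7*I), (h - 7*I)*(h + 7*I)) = h + 7*I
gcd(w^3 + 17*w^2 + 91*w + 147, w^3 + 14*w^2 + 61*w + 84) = w^2 + 10*w + 21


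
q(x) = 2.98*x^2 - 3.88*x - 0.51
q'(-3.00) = -21.76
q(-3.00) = 37.95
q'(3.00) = 14.00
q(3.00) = 14.67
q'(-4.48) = -30.58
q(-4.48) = 76.68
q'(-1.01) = -9.90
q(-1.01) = 6.45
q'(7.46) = 40.58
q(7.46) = 136.39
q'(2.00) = 8.04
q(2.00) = 3.65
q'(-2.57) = -19.20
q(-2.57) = 29.14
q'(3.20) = 15.19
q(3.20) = 17.59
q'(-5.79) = -38.39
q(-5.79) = 121.86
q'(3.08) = 14.48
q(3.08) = 15.81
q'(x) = 5.96*x - 3.88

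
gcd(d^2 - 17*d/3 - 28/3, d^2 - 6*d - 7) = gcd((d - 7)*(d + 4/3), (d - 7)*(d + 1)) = d - 7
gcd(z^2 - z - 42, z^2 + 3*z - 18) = z + 6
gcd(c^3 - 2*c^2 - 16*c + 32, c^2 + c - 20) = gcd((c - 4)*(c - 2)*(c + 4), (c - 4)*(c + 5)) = c - 4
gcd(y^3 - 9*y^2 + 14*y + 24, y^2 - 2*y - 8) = y - 4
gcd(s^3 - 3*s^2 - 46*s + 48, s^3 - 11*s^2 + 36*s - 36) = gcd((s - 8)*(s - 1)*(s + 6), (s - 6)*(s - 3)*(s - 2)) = 1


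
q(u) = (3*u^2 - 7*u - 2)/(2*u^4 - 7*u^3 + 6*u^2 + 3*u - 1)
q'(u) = (6*u - 7)/(2*u^4 - 7*u^3 + 6*u^2 + 3*u - 1) + (3*u^2 - 7*u - 2)*(-8*u^3 + 21*u^2 - 12*u - 3)/(2*u^4 - 7*u^3 + 6*u^2 + 3*u - 1)^2 = (-12*u^5 + 63*u^4 - 82*u^3 + 9*u^2 + 18*u + 13)/(4*u^8 - 28*u^7 + 73*u^6 - 72*u^5 - 10*u^4 + 50*u^3 - 3*u^2 - 6*u + 1)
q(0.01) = 2.14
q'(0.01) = 14.03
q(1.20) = -1.85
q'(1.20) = 0.61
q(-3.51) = 0.09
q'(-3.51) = 0.04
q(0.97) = -2.03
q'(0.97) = 1.11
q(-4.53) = 0.06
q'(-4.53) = 0.02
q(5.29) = 0.06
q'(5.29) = -0.02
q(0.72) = -2.50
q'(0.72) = 3.04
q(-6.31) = 0.03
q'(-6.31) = 0.01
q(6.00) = 0.05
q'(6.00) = -0.02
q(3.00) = 0.11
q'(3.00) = 0.10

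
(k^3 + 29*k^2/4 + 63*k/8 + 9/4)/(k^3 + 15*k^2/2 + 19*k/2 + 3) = (k + 3/4)/(k + 1)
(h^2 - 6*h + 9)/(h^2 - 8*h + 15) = (h - 3)/(h - 5)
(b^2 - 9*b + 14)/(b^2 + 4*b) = (b^2 - 9*b + 14)/(b*(b + 4))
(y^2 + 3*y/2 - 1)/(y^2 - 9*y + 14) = (y^2 + 3*y/2 - 1)/(y^2 - 9*y + 14)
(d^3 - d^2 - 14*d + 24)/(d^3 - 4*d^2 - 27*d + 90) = (d^2 + 2*d - 8)/(d^2 - d - 30)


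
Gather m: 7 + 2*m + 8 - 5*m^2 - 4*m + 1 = -5*m^2 - 2*m + 16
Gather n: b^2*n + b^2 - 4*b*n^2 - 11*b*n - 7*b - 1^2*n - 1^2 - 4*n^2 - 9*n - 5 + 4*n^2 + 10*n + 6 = b^2 - 4*b*n^2 - 7*b + n*(b^2 - 11*b)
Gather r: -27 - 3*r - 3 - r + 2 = -4*r - 28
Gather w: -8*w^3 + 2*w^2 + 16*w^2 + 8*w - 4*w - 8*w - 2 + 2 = -8*w^3 + 18*w^2 - 4*w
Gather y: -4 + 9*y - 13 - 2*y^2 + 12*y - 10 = -2*y^2 + 21*y - 27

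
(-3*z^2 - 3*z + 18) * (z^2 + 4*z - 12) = -3*z^4 - 15*z^3 + 42*z^2 + 108*z - 216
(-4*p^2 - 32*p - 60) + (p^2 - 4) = -3*p^2 - 32*p - 64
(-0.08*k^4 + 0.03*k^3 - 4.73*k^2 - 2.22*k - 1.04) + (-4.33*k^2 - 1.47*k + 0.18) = -0.08*k^4 + 0.03*k^3 - 9.06*k^2 - 3.69*k - 0.86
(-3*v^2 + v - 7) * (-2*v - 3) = 6*v^3 + 7*v^2 + 11*v + 21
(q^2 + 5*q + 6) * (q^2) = q^4 + 5*q^3 + 6*q^2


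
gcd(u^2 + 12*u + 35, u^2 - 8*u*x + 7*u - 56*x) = u + 7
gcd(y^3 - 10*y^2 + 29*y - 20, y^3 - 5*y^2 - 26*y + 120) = y - 4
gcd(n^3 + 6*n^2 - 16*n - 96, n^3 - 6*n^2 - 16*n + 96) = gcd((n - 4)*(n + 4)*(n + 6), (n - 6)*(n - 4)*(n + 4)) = n^2 - 16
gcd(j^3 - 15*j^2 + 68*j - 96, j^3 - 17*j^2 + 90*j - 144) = j^2 - 11*j + 24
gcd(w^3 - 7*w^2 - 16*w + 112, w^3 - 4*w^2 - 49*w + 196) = w^2 - 11*w + 28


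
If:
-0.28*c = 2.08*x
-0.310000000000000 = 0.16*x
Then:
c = 14.39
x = -1.94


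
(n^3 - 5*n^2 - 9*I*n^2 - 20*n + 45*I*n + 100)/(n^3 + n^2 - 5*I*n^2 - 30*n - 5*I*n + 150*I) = (n - 4*I)/(n + 6)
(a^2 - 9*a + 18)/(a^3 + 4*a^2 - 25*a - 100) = (a^2 - 9*a + 18)/(a^3 + 4*a^2 - 25*a - 100)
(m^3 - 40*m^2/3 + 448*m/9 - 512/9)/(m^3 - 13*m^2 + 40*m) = (9*m^2 - 48*m + 64)/(9*m*(m - 5))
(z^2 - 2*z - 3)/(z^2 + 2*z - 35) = (z^2 - 2*z - 3)/(z^2 + 2*z - 35)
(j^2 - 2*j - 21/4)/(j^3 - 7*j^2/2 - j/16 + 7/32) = 8*(2*j + 3)/(16*j^2 - 1)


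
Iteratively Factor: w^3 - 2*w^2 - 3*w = (w - 3)*(w^2 + w) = w*(w - 3)*(w + 1)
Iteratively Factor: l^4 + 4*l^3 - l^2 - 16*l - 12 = (l + 1)*(l^3 + 3*l^2 - 4*l - 12) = (l + 1)*(l + 2)*(l^2 + l - 6) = (l + 1)*(l + 2)*(l + 3)*(l - 2)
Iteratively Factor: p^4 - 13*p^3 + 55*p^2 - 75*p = (p - 3)*(p^3 - 10*p^2 + 25*p) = (p - 5)*(p - 3)*(p^2 - 5*p) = (p - 5)^2*(p - 3)*(p)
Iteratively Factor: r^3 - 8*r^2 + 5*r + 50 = (r + 2)*(r^2 - 10*r + 25) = (r - 5)*(r + 2)*(r - 5)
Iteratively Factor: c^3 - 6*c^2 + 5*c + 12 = (c + 1)*(c^2 - 7*c + 12) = (c - 3)*(c + 1)*(c - 4)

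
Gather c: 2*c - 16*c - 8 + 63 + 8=63 - 14*c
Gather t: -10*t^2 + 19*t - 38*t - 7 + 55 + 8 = -10*t^2 - 19*t + 56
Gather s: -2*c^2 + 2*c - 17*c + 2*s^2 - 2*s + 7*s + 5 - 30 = -2*c^2 - 15*c + 2*s^2 + 5*s - 25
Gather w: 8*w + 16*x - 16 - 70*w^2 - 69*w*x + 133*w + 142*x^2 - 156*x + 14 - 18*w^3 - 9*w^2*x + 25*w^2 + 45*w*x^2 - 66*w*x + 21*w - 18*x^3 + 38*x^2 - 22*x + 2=-18*w^3 + w^2*(-9*x - 45) + w*(45*x^2 - 135*x + 162) - 18*x^3 + 180*x^2 - 162*x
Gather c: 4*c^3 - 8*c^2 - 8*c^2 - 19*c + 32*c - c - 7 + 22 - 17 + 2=4*c^3 - 16*c^2 + 12*c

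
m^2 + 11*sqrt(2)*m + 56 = (m + 4*sqrt(2))*(m + 7*sqrt(2))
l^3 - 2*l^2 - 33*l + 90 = (l - 5)*(l - 3)*(l + 6)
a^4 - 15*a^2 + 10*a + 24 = (a - 3)*(a - 2)*(a + 1)*(a + 4)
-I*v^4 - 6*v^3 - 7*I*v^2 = v^2*(v - 7*I)*(-I*v + 1)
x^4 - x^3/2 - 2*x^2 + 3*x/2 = x*(x - 1)^2*(x + 3/2)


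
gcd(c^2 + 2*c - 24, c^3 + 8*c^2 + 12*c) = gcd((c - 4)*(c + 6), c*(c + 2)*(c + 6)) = c + 6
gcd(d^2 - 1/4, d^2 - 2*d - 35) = 1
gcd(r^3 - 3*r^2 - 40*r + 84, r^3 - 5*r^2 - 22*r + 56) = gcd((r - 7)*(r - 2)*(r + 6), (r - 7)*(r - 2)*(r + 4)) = r^2 - 9*r + 14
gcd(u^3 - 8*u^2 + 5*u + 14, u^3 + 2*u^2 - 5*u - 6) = u^2 - u - 2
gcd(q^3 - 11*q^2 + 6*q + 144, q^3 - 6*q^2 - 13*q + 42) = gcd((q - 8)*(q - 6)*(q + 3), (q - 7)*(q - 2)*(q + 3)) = q + 3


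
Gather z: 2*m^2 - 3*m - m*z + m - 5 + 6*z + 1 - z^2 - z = 2*m^2 - 2*m - z^2 + z*(5 - m) - 4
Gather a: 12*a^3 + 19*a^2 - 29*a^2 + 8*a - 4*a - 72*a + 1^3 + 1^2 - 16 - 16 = 12*a^3 - 10*a^2 - 68*a - 30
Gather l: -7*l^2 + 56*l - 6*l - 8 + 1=-7*l^2 + 50*l - 7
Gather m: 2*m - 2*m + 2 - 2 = 0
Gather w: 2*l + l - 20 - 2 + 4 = 3*l - 18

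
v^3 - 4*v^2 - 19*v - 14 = (v - 7)*(v + 1)*(v + 2)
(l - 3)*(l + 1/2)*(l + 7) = l^3 + 9*l^2/2 - 19*l - 21/2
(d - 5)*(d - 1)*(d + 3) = d^3 - 3*d^2 - 13*d + 15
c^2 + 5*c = c*(c + 5)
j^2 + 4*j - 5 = (j - 1)*(j + 5)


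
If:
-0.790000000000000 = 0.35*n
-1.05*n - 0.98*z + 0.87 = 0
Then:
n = -2.26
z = 3.31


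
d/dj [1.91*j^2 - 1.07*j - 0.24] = 3.82*j - 1.07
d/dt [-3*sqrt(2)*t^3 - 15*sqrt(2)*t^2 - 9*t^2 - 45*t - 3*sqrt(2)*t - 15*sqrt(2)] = -9*sqrt(2)*t^2 - 30*sqrt(2)*t - 18*t - 45 - 3*sqrt(2)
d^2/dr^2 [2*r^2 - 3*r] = 4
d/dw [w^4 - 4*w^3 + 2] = 4*w^2*(w - 3)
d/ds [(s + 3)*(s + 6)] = 2*s + 9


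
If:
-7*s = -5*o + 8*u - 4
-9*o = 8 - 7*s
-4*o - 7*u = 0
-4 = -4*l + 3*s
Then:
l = 241/28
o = 7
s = 71/7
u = -4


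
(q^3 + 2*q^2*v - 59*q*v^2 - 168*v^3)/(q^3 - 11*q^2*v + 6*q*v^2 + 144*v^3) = (q + 7*v)/(q - 6*v)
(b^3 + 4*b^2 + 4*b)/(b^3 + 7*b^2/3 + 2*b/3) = 3*(b + 2)/(3*b + 1)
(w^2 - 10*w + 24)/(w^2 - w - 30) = (w - 4)/(w + 5)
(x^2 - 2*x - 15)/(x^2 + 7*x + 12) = (x - 5)/(x + 4)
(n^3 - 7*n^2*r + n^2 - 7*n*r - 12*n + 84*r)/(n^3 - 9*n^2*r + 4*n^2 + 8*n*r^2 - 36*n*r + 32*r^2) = (n^2 - 7*n*r - 3*n + 21*r)/(n^2 - 9*n*r + 8*r^2)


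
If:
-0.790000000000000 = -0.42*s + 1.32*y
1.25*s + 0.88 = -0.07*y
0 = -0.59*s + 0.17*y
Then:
No Solution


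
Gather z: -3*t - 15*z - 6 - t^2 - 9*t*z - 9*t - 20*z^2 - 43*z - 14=-t^2 - 12*t - 20*z^2 + z*(-9*t - 58) - 20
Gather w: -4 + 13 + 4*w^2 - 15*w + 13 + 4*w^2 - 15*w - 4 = 8*w^2 - 30*w + 18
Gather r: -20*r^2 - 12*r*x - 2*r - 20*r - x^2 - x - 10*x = -20*r^2 + r*(-12*x - 22) - x^2 - 11*x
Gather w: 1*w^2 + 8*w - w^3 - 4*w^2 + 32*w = -w^3 - 3*w^2 + 40*w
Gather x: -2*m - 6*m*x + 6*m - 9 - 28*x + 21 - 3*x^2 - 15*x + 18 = 4*m - 3*x^2 + x*(-6*m - 43) + 30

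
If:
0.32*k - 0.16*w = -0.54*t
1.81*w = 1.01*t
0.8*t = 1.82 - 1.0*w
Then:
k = -1.89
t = 1.34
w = 0.75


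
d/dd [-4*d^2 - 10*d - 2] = -8*d - 10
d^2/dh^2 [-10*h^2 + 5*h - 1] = -20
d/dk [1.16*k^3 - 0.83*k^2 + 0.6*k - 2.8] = 3.48*k^2 - 1.66*k + 0.6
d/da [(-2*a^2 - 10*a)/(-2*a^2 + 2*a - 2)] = (-6*a^2 + 2*a + 5)/(a^4 - 2*a^3 + 3*a^2 - 2*a + 1)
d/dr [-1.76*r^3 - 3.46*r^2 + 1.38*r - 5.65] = -5.28*r^2 - 6.92*r + 1.38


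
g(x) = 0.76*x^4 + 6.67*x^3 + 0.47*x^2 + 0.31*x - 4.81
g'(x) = 3.04*x^3 + 20.01*x^2 + 0.94*x + 0.31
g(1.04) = 4.41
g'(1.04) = 26.35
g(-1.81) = -35.23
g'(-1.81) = 46.14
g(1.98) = 61.10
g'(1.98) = 104.22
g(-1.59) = -26.07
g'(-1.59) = 37.18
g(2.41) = 117.67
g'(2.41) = 161.35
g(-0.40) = -5.27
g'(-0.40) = 2.94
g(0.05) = -4.79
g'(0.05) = 0.41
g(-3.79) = -205.54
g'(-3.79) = 118.68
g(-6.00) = -445.51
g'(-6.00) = 58.39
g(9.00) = 9884.84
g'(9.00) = 3845.74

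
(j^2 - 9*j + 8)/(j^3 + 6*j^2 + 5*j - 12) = (j - 8)/(j^2 + 7*j + 12)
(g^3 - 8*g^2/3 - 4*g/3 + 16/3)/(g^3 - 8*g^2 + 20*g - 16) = (g + 4/3)/(g - 4)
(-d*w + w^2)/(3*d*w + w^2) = (-d + w)/(3*d + w)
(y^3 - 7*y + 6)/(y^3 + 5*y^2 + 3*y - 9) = (y - 2)/(y + 3)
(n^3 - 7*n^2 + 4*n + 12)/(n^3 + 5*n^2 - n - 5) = (n^2 - 8*n + 12)/(n^2 + 4*n - 5)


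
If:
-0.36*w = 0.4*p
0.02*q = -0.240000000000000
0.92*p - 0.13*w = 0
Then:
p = 0.00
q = -12.00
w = 0.00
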